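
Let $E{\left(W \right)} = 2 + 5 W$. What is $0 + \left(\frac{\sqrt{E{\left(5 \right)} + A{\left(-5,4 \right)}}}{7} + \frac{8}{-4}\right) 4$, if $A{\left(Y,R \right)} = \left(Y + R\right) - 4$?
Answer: $-8 + \frac{4 \sqrt{22}}{7} \approx -5.3198$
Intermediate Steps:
$A{\left(Y,R \right)} = -4 + R + Y$ ($A{\left(Y,R \right)} = \left(R + Y\right) - 4 = -4 + R + Y$)
$0 + \left(\frac{\sqrt{E{\left(5 \right)} + A{\left(-5,4 \right)}}}{7} + \frac{8}{-4}\right) 4 = 0 + \left(\frac{\sqrt{\left(2 + 5 \cdot 5\right) - 5}}{7} + \frac{8}{-4}\right) 4 = 0 + \left(\sqrt{\left(2 + 25\right) - 5} \cdot \frac{1}{7} + 8 \left(- \frac{1}{4}\right)\right) 4 = 0 + \left(\sqrt{27 - 5} \cdot \frac{1}{7} - 2\right) 4 = 0 + \left(\sqrt{22} \cdot \frac{1}{7} - 2\right) 4 = 0 + \left(\frac{\sqrt{22}}{7} - 2\right) 4 = 0 + \left(-2 + \frac{\sqrt{22}}{7}\right) 4 = 0 - \left(8 - \frac{4 \sqrt{22}}{7}\right) = -8 + \frac{4 \sqrt{22}}{7}$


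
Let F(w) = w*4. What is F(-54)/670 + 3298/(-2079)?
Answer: -1329362/696465 ≈ -1.9087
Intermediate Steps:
F(w) = 4*w
F(-54)/670 + 3298/(-2079) = (4*(-54))/670 + 3298/(-2079) = -216*1/670 + 3298*(-1/2079) = -108/335 - 3298/2079 = -1329362/696465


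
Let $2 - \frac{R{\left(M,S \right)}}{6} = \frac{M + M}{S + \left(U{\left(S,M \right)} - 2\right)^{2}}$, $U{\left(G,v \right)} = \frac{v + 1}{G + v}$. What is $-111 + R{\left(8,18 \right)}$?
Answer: $- \frac{1452579}{14017} \approx -103.63$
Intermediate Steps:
$U{\left(G,v \right)} = \frac{1 + v}{G + v}$
$R{\left(M,S \right)} = 12 - \frac{12 M}{S + \left(-2 + \frac{1 + M}{M + S}\right)^{2}}$ ($R{\left(M,S \right)} = 12 - 6 \frac{M + M}{S + \left(\frac{1 + M}{S + M} - 2\right)^{2}} = 12 - 6 \frac{2 M}{S + \left(\frac{1 + M}{M + S} - 2\right)^{2}} = 12 - 6 \frac{2 M}{S + \left(-2 + \frac{1 + M}{M + S}\right)^{2}} = 12 - \frac{12 M}{S + \left(-2 + \frac{1 + M}{M + S}\right)^{2}}$)
$-111 + R{\left(8,18 \right)} = -111 + \frac{12 \left(\left(1 - 8 - 36\right)^{2} + \left(8 + 18\right)^{2} \left(18 - 8\right)\right)}{\left(1 - 8 - 36\right)^{2} + 18 \left(8 + 18\right)^{2}} = -111 + \frac{12 \left(\left(1 - 8 - 36\right)^{2} + 26^{2} \left(18 - 8\right)\right)}{\left(1 - 8 - 36\right)^{2} + 18 \cdot 26^{2}} = -111 + \frac{12 \left(\left(-43\right)^{2} + 676 \cdot 10\right)}{\left(-43\right)^{2} + 18 \cdot 676} = -111 + \frac{12 \left(1849 + 6760\right)}{1849 + 12168} = -111 + 12 \cdot \frac{1}{14017} \cdot 8609 = -111 + \frac{103308}{14017} = - \frac{1452579}{14017}$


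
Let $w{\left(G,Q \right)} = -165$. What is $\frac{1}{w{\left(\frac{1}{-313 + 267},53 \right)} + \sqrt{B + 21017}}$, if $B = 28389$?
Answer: $\frac{165}{22181} + \frac{\sqrt{49406}}{22181} \approx 0.01746$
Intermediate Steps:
$\frac{1}{w{\left(\frac{1}{-313 + 267},53 \right)} + \sqrt{B + 21017}} = \frac{1}{-165 + \sqrt{28389 + 21017}} = \frac{1}{-165 + \sqrt{49406}}$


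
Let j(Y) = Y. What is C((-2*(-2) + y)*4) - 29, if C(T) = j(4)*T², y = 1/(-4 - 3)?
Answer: 45235/49 ≈ 923.16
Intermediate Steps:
y = -⅐ (y = 1/(-7) = -⅐ ≈ -0.14286)
C(T) = 4*T²
C((-2*(-2) + y)*4) - 29 = 4*((-2*(-2) - ⅐)*4)² - 29 = 4*((4 - ⅐)*4)² - 29 = 4*((27/7)*4)² - 29 = 4*(108/7)² - 29 = 4*(11664/49) - 29 = 46656/49 - 29 = 45235/49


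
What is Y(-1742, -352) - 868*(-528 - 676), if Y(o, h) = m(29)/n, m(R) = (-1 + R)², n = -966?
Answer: 72109912/69 ≈ 1.0451e+6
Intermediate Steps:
Y(o, h) = -56/69 (Y(o, h) = (-1 + 29)²/(-966) = 28²*(-1/966) = 784*(-1/966) = -56/69)
Y(-1742, -352) - 868*(-528 - 676) = -56/69 - 868*(-528 - 676) = -56/69 - 868*(-1204) = -56/69 + 1045072 = 72109912/69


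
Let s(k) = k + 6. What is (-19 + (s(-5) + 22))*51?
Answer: 204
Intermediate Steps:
s(k) = 6 + k
(-19 + (s(-5) + 22))*51 = (-19 + ((6 - 5) + 22))*51 = (-19 + (1 + 22))*51 = (-19 + 23)*51 = 4*51 = 204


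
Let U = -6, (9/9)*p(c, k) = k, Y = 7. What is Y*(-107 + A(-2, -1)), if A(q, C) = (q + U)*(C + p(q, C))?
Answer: -637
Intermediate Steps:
p(c, k) = k
A(q, C) = 2*C*(-6 + q) (A(q, C) = (q - 6)*(C + C) = (-6 + q)*(2*C) = 2*C*(-6 + q))
Y*(-107 + A(-2, -1)) = 7*(-107 + 2*(-1)*(-6 - 2)) = 7*(-107 + 2*(-1)*(-8)) = 7*(-107 + 16) = 7*(-91) = -637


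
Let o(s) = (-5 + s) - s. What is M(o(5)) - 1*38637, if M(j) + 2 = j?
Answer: -38644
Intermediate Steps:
o(s) = -5
M(j) = -2 + j
M(o(5)) - 1*38637 = (-2 - 5) - 1*38637 = -7 - 38637 = -38644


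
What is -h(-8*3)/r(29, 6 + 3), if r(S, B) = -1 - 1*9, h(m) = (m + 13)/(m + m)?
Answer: 11/480 ≈ 0.022917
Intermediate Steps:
h(m) = (13 + m)/(2*m) (h(m) = (13 + m)/((2*m)) = (13 + m)*(1/(2*m)) = (13 + m)/(2*m))
r(S, B) = -10 (r(S, B) = -1 - 9 = -10)
-h(-8*3)/r(29, 6 + 3) = -(13 - 8*3)/(2*((-8*3)))/(-10) = -(1/2)*(13 - 24)/(-24)*(-1)/10 = -(1/2)*(-1/24)*(-11)*(-1)/10 = -11*(-1)/(48*10) = -1*(-11/480) = 11/480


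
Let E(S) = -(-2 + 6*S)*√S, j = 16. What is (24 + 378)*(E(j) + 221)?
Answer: -62310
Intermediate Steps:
E(S) = -√S*(-2 + 6*S)
(24 + 378)*(E(j) + 221) = (24 + 378)*(√16*(2 - 6*16) + 221) = 402*(4*(2 - 96) + 221) = 402*(4*(-94) + 221) = 402*(-376 + 221) = 402*(-155) = -62310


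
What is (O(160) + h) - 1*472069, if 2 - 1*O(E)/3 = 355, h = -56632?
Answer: -529760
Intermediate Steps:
O(E) = -1059 (O(E) = 6 - 3*355 = 6 - 1065 = -1059)
(O(160) + h) - 1*472069 = (-1059 - 56632) - 1*472069 = -57691 - 472069 = -529760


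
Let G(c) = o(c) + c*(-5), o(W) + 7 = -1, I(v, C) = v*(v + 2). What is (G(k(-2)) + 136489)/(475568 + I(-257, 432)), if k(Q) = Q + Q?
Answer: 136501/541103 ≈ 0.25226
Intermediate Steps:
k(Q) = 2*Q
I(v, C) = v*(2 + v)
o(W) = -8 (o(W) = -7 - 1 = -8)
G(c) = -8 - 5*c (G(c) = -8 + c*(-5) = -8 - 5*c)
(G(k(-2)) + 136489)/(475568 + I(-257, 432)) = ((-8 - 10*(-2)) + 136489)/(475568 - 257*(2 - 257)) = ((-8 - 5*(-4)) + 136489)/(475568 - 257*(-255)) = ((-8 + 20) + 136489)/(475568 + 65535) = (12 + 136489)/541103 = 136501*(1/541103) = 136501/541103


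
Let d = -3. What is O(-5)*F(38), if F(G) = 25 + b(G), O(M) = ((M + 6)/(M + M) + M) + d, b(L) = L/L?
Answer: -1053/5 ≈ -210.60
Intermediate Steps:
b(L) = 1
O(M) = -3 + M + (6 + M)/(2*M) (O(M) = ((M + 6)/(M + M) + M) - 3 = ((6 + M)/((2*M)) + M) - 3 = ((6 + M)*(1/(2*M)) + M) - 3 = ((6 + M)/(2*M) + M) - 3 = (M + (6 + M)/(2*M)) - 3 = -3 + M + (6 + M)/(2*M))
F(G) = 26 (F(G) = 25 + 1 = 26)
O(-5)*F(38) = (-5/2 - 5 + 3/(-5))*26 = (-5/2 - 5 + 3*(-⅕))*26 = (-5/2 - 5 - ⅗)*26 = -81/10*26 = -1053/5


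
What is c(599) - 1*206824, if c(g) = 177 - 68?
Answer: -206715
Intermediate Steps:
c(g) = 109
c(599) - 1*206824 = 109 - 1*206824 = 109 - 206824 = -206715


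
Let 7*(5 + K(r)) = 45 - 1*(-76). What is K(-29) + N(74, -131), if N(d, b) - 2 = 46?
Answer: 422/7 ≈ 60.286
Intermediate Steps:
N(d, b) = 48 (N(d, b) = 2 + 46 = 48)
K(r) = 86/7 (K(r) = -5 + (45 - 1*(-76))/7 = -5 + (45 + 76)/7 = -5 + (1/7)*121 = -5 + 121/7 = 86/7)
K(-29) + N(74, -131) = 86/7 + 48 = 422/7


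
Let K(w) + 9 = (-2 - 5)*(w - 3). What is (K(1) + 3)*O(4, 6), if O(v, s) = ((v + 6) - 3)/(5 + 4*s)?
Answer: 56/29 ≈ 1.9310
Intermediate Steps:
K(w) = 12 - 7*w (K(w) = -9 + (-2 - 5)*(w - 3) = -9 - 7*(-3 + w) = -9 + (21 - 7*w) = 12 - 7*w)
O(v, s) = (3 + v)/(5 + 4*s) (O(v, s) = ((6 + v) - 3)/(5 + 4*s) = (3 + v)/(5 + 4*s))
(K(1) + 3)*O(4, 6) = ((12 - 7*1) + 3)*((3 + 4)/(5 + 4*6)) = ((12 - 7) + 3)*(7/(5 + 24)) = (5 + 3)*(7/29) = 8*((1/29)*7) = 8*(7/29) = 56/29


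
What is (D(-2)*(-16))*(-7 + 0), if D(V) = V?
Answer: -224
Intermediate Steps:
(D(-2)*(-16))*(-7 + 0) = (-2*(-16))*(-7 + 0) = 32*(-7) = -224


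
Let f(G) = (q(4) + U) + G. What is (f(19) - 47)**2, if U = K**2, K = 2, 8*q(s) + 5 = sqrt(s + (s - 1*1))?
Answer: (197 - sqrt(7))**2/64 ≈ 590.21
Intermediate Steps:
q(s) = -5/8 + sqrt(-1 + 2*s)/8 (q(s) = -5/8 + sqrt(s + (s - 1*1))/8 = -5/8 + sqrt(s + (s - 1))/8 = -5/8 + sqrt(s + (-1 + s))/8 = -5/8 + sqrt(-1 + 2*s)/8)
U = 4 (U = 2**2 = 4)
f(G) = 27/8 + G + sqrt(7)/8 (f(G) = ((-5/8 + sqrt(-1 + 2*4)/8) + 4) + G = ((-5/8 + sqrt(-1 + 8)/8) + 4) + G = ((-5/8 + sqrt(7)/8) + 4) + G = (27/8 + sqrt(7)/8) + G = 27/8 + G + sqrt(7)/8)
(f(19) - 47)**2 = ((27/8 + 19 + sqrt(7)/8) - 47)**2 = ((179/8 + sqrt(7)/8) - 47)**2 = (-197/8 + sqrt(7)/8)**2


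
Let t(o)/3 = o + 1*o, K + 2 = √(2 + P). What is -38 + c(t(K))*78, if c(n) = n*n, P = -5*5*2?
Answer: -123590 - 44928*I*√3 ≈ -1.2359e+5 - 77818.0*I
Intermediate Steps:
P = -50 (P = -25*2 = -50)
K = -2 + 4*I*√3 (K = -2 + √(2 - 50) = -2 + √(-48) = -2 + 4*I*√3 ≈ -2.0 + 6.9282*I)
t(o) = 6*o (t(o) = 3*(o + 1*o) = 3*(o + o) = 3*(2*o) = 6*o)
c(n) = n²
-38 + c(t(K))*78 = -38 + (6*(-2 + 4*I*√3))²*78 = -38 + (-12 + 24*I*√3)²*78 = -38 + 78*(-12 + 24*I*√3)²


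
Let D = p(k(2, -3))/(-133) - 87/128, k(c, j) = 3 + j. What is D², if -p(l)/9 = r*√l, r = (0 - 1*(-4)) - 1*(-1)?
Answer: 7569/16384 ≈ 0.46198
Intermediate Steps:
r = 5 (r = (0 + 4) + 1 = 4 + 1 = 5)
p(l) = -45*√l
D = -87/128 (D = -45*√(3 - 3)/(-133) - 87/128 = -45*√0*(-1/133) - 87*1/128 = -45*0*(-1/133) - 87/128 = 0*(-1/133) - 87/128 = 0 - 87/128 = -87/128 ≈ -0.67969)
D² = (-87/128)² = 7569/16384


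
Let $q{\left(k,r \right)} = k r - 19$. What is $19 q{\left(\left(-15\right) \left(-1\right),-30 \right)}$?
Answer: $-8911$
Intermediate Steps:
$q{\left(k,r \right)} = -19 + k r$
$19 q{\left(\left(-15\right) \left(-1\right),-30 \right)} = 19 \left(-19 + \left(-15\right) \left(-1\right) \left(-30\right)\right) = 19 \left(-19 + 15 \left(-30\right)\right) = 19 \left(-19 - 450\right) = 19 \left(-469\right) = -8911$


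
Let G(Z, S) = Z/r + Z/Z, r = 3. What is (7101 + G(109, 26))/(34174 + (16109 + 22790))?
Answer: 21415/219219 ≈ 0.097688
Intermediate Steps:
G(Z, S) = 1 + Z/3 (G(Z, S) = Z/3 + Z/Z = Z*(1/3) + 1 = Z/3 + 1 = 1 + Z/3)
(7101 + G(109, 26))/(34174 + (16109 + 22790)) = (7101 + (1 + (1/3)*109))/(34174 + (16109 + 22790)) = (7101 + (1 + 109/3))/(34174 + 38899) = (7101 + 112/3)/73073 = (21415/3)*(1/73073) = 21415/219219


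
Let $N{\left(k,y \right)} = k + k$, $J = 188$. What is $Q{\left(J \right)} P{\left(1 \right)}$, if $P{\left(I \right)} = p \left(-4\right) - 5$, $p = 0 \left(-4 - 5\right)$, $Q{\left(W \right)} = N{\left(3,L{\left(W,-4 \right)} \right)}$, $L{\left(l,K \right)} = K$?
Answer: $-30$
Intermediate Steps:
$N{\left(k,y \right)} = 2 k$
$Q{\left(W \right)} = 6$ ($Q{\left(W \right)} = 2 \cdot 3 = 6$)
$p = 0$ ($p = 0 \left(-9\right) = 0$)
$P{\left(I \right)} = -5$ ($P{\left(I \right)} = 0 \left(-4\right) - 5 = 0 - 5 = -5$)
$Q{\left(J \right)} P{\left(1 \right)} = 6 \left(-5\right) = -30$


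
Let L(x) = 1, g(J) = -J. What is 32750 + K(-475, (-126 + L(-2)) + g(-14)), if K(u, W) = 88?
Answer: 32838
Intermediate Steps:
32750 + K(-475, (-126 + L(-2)) + g(-14)) = 32750 + 88 = 32838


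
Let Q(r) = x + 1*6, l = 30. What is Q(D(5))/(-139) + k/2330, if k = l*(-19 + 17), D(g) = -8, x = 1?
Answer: -2465/32387 ≈ -0.076111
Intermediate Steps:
k = -60 (k = 30*(-19 + 17) = 30*(-2) = -60)
Q(r) = 7 (Q(r) = 1 + 1*6 = 1 + 6 = 7)
Q(D(5))/(-139) + k/2330 = 7/(-139) - 60/2330 = 7*(-1/139) - 60*1/2330 = -7/139 - 6/233 = -2465/32387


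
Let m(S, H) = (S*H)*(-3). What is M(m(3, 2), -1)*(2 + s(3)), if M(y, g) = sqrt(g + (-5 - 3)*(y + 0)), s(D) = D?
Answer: 5*sqrt(143) ≈ 59.791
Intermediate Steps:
m(S, H) = -3*H*S (m(S, H) = (H*S)*(-3) = -3*H*S)
M(y, g) = sqrt(g - 8*y)
M(m(3, 2), -1)*(2 + s(3)) = sqrt(-1 - (-24)*2*3)*(2 + 3) = sqrt(-1 - 8*(-18))*5 = sqrt(-1 + 144)*5 = sqrt(143)*5 = 5*sqrt(143)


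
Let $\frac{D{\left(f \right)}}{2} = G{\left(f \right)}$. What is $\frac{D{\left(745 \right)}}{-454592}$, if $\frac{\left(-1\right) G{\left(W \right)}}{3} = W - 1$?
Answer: $\frac{279}{28412} \approx 0.0098198$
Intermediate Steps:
$G{\left(W \right)} = 3 - 3 W$ ($G{\left(W \right)} = - 3 \left(W - 1\right) = - 3 \left(-1 + W\right) = 3 - 3 W$)
$D{\left(f \right)} = 6 - 6 f$ ($D{\left(f \right)} = 2 \left(3 - 3 f\right) = 6 - 6 f$)
$\frac{D{\left(745 \right)}}{-454592} = \frac{6 - 4470}{-454592} = \left(6 - 4470\right) \left(- \frac{1}{454592}\right) = \left(-4464\right) \left(- \frac{1}{454592}\right) = \frac{279}{28412}$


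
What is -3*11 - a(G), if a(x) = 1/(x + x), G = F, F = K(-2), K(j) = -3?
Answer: -197/6 ≈ -32.833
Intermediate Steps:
F = -3
G = -3
a(x) = 1/(2*x)
-3*11 - a(G) = -3*11 - 1/(2*(-3)) = -33 - (-1)/(2*3) = -33 - 1*(-⅙) = -33 + ⅙ = -197/6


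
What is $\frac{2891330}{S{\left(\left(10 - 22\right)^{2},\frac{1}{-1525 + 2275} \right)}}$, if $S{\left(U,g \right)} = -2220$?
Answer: $- \frac{289133}{222} \approx -1302.4$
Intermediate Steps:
$\frac{2891330}{S{\left(\left(10 - 22\right)^{2},\frac{1}{-1525 + 2275} \right)}} = \frac{2891330}{-2220} = 2891330 \left(- \frac{1}{2220}\right) = - \frac{289133}{222}$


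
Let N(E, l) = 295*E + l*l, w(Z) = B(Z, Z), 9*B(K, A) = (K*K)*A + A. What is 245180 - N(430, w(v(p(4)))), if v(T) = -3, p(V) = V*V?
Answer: 1064870/9 ≈ 1.1832e+5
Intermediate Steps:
B(K, A) = A/9 + A*K²/9 (B(K, A) = ((K*K)*A + A)/9 = (K²*A + A)/9 = (A*K² + A)/9 = (A + A*K²)/9 = A/9 + A*K²/9)
p(V) = V²
w(Z) = Z*(1 + Z²)/9
N(E, l) = l² + 295*E (N(E, l) = 295*E + l² = l² + 295*E)
245180 - N(430, w(v(p(4)))) = 245180 - (((⅑)*(-3)*(1 + (-3)²))² + 295*430) = 245180 - (((⅑)*(-3)*(1 + 9))² + 126850) = 245180 - (((⅑)*(-3)*10)² + 126850) = 245180 - ((-10/3)² + 126850) = 245180 - (100/9 + 126850) = 245180 - 1*1141750/9 = 245180 - 1141750/9 = 1064870/9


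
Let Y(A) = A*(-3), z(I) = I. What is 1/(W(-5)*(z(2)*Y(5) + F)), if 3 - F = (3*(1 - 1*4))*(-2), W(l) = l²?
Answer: -1/1125 ≈ -0.00088889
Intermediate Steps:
Y(A) = -3*A
F = -15 (F = 3 - 3*(1 - 1*4)*(-2) = 3 - 3*(1 - 4)*(-2) = 3 - 3*(-3)*(-2) = 3 - (-9)*(-2) = 3 - 1*18 = 3 - 18 = -15)
1/(W(-5)*(z(2)*Y(5) + F)) = 1/((-5)²*(2*(-3*5) - 15)) = 1/(25*(2*(-15) - 15)) = 1/(25*(-30 - 15)) = 1/(25*(-45)) = 1/(-1125) = -1/1125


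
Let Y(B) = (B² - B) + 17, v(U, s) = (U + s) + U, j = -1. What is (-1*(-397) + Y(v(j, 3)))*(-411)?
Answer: -170154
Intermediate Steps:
v(U, s) = s + 2*U
Y(B) = 17 + B² - B
(-1*(-397) + Y(v(j, 3)))*(-411) = (-1*(-397) + (17 + (3 + 2*(-1))² - (3 + 2*(-1))))*(-411) = (397 + (17 + (3 - 2)² - (3 - 2)))*(-411) = (397 + (17 + 1² - 1*1))*(-411) = (397 + (17 + 1 - 1))*(-411) = (397 + 17)*(-411) = 414*(-411) = -170154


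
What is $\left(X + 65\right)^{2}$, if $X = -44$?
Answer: $441$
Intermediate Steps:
$\left(X + 65\right)^{2} = \left(-44 + 65\right)^{2} = 21^{2} = 441$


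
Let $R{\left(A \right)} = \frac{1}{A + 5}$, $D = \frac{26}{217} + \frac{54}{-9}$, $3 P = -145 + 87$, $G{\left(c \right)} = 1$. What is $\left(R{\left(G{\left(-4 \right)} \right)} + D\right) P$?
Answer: $\frac{215731}{1953} \approx 110.46$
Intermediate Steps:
$P = - \frac{58}{3}$ ($P = \frac{-145 + 87}{3} = \frac{1}{3} \left(-58\right) = - \frac{58}{3} \approx -19.333$)
$D = - \frac{1276}{217}$ ($D = 26 \cdot \frac{1}{217} + 54 \left(- \frac{1}{9}\right) = \frac{26}{217} - 6 = - \frac{1276}{217} \approx -5.8802$)
$R{\left(A \right)} = \frac{1}{5 + A}$
$\left(R{\left(G{\left(-4 \right)} \right)} + D\right) P = \left(\frac{1}{5 + 1} - \frac{1276}{217}\right) \left(- \frac{58}{3}\right) = \left(\frac{1}{6} - \frac{1276}{217}\right) \left(- \frac{58}{3}\right) = \left(- \frac{7439}{1302}\right) \left(- \frac{58}{3}\right) = \frac{215731}{1953}$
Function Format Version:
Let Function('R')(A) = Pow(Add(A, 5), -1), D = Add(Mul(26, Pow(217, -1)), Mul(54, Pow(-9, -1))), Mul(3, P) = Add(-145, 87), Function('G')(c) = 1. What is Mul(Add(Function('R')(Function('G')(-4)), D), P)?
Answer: Rational(215731, 1953) ≈ 110.46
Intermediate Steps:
P = Rational(-58, 3) (P = Mul(Rational(1, 3), Add(-145, 87)) = Mul(Rational(1, 3), -58) = Rational(-58, 3) ≈ -19.333)
D = Rational(-1276, 217) (D = Add(Mul(26, Rational(1, 217)), Mul(54, Rational(-1, 9))) = Add(Rational(26, 217), -6) = Rational(-1276, 217) ≈ -5.8802)
Function('R')(A) = Pow(Add(5, A), -1)
Mul(Add(Function('R')(Function('G')(-4)), D), P) = Mul(Add(Pow(Add(5, 1), -1), Rational(-1276, 217)), Rational(-58, 3)) = Mul(Add(Pow(6, -1), Rational(-1276, 217)), Rational(-58, 3)) = Mul(Add(Rational(1, 6), Rational(-1276, 217)), Rational(-58, 3)) = Mul(Rational(-7439, 1302), Rational(-58, 3)) = Rational(215731, 1953)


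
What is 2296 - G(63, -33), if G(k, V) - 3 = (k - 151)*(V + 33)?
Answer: 2293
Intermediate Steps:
G(k, V) = 3 + (-151 + k)*(33 + V) (G(k, V) = 3 + (k - 151)*(V + 33) = 3 + (-151 + k)*(33 + V))
2296 - G(63, -33) = 2296 - (-4980 - 151*(-33) + 33*63 - 33*63) = 2296 - (-4980 + 4983 + 2079 - 2079) = 2296 - 1*3 = 2296 - 3 = 2293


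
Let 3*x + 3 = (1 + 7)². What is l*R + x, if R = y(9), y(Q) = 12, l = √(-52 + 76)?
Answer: 61/3 + 24*√6 ≈ 79.121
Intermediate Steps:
x = 61/3 (x = -1 + (1 + 7)²/3 = -1 + (⅓)*8² = -1 + (⅓)*64 = -1 + 64/3 = 61/3 ≈ 20.333)
l = 2*√6 (l = √24 = 2*√6 ≈ 4.8990)
R = 12
l*R + x = (2*√6)*12 + 61/3 = 24*√6 + 61/3 = 61/3 + 24*√6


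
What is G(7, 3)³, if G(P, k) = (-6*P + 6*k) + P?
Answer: -4913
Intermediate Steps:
G(P, k) = -5*P + 6*k
G(7, 3)³ = (-5*7 + 6*3)³ = (-35 + 18)³ = (-17)³ = -4913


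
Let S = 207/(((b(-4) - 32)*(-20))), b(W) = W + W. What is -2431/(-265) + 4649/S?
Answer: 986091217/54855 ≈ 17976.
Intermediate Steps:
b(W) = 2*W
S = 207/800 (S = 207/(((2*(-4) - 32)*(-20))) = 207/(((-8 - 32)*(-20))) = 207/((-40*(-20))) = 207/800 ≈ 0.25875)
-2431/(-265) + 4649/S = -2431/(-265) + 4649/(207/800) = -2431*(-1/265) + 4649*(800/207) = 2431/265 + 3719200/207 = 986091217/54855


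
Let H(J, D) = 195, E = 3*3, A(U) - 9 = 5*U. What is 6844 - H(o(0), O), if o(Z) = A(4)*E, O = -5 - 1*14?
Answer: 6649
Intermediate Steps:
A(U) = 9 + 5*U
O = -19 (O = -5 - 14 = -19)
E = 9
o(Z) = 261 (o(Z) = (9 + 5*4)*9 = (9 + 20)*9 = 29*9 = 261)
6844 - H(o(0), O) = 6844 - 1*195 = 6844 - 195 = 6649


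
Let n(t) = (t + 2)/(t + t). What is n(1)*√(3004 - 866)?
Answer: 3*√2138/2 ≈ 69.358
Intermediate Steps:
n(t) = (2 + t)/(2*t) (n(t) = (2 + t)/((2*t)) = (2 + t)*(1/(2*t)) = (2 + t)/(2*t))
n(1)*√(3004 - 866) = ((½)*(2 + 1)/1)*√(3004 - 866) = ((½)*1*3)*√2138 = 3*√2138/2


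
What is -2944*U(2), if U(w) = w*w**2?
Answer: -23552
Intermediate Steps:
U(w) = w**3
-2944*U(2) = -2944*2**3 = -2944*8 = -23552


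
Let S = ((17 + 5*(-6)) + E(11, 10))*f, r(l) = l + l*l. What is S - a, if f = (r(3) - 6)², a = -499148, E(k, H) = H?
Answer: 499040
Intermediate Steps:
r(l) = l + l²
f = 36 (f = (3*(1 + 3) - 6)² = (3*4 - 6)² = (12 - 6)² = 6² = 36)
S = -108 (S = ((17 + 5*(-6)) + 10)*36 = ((17 - 30) + 10)*36 = (-13 + 10)*36 = -3*36 = -108)
S - a = -108 - 1*(-499148) = -108 + 499148 = 499040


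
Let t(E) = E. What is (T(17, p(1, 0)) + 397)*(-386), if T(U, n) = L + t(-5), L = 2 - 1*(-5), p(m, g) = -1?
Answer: -154014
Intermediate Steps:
L = 7 (L = 2 + 5 = 7)
T(U, n) = 2 (T(U, n) = 7 - 5 = 2)
(T(17, p(1, 0)) + 397)*(-386) = (2 + 397)*(-386) = 399*(-386) = -154014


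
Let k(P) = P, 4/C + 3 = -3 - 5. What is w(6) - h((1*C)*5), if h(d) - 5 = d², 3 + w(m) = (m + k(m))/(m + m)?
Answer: -1247/121 ≈ -10.306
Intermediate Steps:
C = -4/11 (C = 4/(-3 + (-3 - 5)) = 4/(-3 - 8) = 4/(-11) = 4*(-1/11) = -4/11 ≈ -0.36364)
w(m) = -2 (w(m) = -3 + (m + m)/(m + m) = -3 + (2*m)/((2*m)) = -3 + (2*m)*(1/(2*m)) = -3 + 1 = -2)
h(d) = 5 + d²
w(6) - h((1*C)*5) = -2 - (5 + ((1*(-4/11))*5)²) = -2 - (5 + (-4/11*5)²) = -2 - (5 + (-20/11)²) = -2 - (5 + 400/121) = -2 - 1*1005/121 = -2 - 1005/121 = -1247/121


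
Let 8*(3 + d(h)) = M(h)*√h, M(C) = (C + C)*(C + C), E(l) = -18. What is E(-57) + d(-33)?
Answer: -21 + 1089*I*√33/2 ≈ -21.0 + 3127.9*I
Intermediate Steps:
M(C) = 4*C² (M(C) = (2*C)*(2*C) = 4*C²)
d(h) = -3 + h^(5/2)/2 (d(h) = -3 + ((4*h²)*√h)/8 = -3 + (4*h^(5/2))/8 = -3 + h^(5/2)/2)
E(-57) + d(-33) = -18 + (-3 + (-33)^(5/2)/2) = -18 + (-3 + (1089*I*√33)/2) = -18 + (-3 + 1089*I*√33/2) = -21 + 1089*I*√33/2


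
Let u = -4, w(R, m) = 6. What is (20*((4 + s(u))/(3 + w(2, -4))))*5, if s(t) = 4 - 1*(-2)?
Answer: 1000/9 ≈ 111.11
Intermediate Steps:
s(t) = 6 (s(t) = 4 + 2 = 6)
(20*((4 + s(u))/(3 + w(2, -4))))*5 = (20*((4 + 6)/(3 + 6)))*5 = (20*(10/9))*5 = (200/9)*5 = 1000/9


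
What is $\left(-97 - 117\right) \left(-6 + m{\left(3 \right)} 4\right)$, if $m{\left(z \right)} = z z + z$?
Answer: $-8988$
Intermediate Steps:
$m{\left(z \right)} = z + z^{2}$ ($m{\left(z \right)} = z^{2} + z = z + z^{2}$)
$\left(-97 - 117\right) \left(-6 + m{\left(3 \right)} 4\right) = \left(-97 - 117\right) \left(-6 + 3 \left(1 + 3\right) 4\right) = \left(-97 - 117\right) \left(-6 + 3 \cdot 4 \cdot 4\right) = - 214 \left(-6 + 12 \cdot 4\right) = - 214 \left(-6 + 48\right) = \left(-214\right) 42 = -8988$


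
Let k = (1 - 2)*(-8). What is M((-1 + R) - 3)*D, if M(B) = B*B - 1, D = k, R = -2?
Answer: 280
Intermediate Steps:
k = 8 (k = -1*(-8) = 8)
D = 8
M(B) = -1 + B² (M(B) = B² - 1 = -1 + B²)
M((-1 + R) - 3)*D = (-1 + ((-1 - 2) - 3)²)*8 = (-1 + (-3 - 3)²)*8 = (-1 + (-6)²)*8 = (-1 + 36)*8 = 35*8 = 280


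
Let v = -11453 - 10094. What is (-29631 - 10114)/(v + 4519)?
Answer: 39745/17028 ≈ 2.3341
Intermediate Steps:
v = -21547
(-29631 - 10114)/(v + 4519) = (-29631 - 10114)/(-21547 + 4519) = -39745/(-17028) = -39745*(-1/17028) = 39745/17028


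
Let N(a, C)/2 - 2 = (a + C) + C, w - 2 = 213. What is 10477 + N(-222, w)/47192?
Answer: 123607751/11798 ≈ 10477.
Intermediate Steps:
w = 215 (w = 2 + 213 = 215)
N(a, C) = 4 + 2*a + 4*C (N(a, C) = 4 + 2*((a + C) + C) = 4 + 2*((C + a) + C) = 4 + 2*(a + 2*C) = 4 + (2*a + 4*C) = 4 + 2*a + 4*C)
10477 + N(-222, w)/47192 = 10477 + (4 + 2*(-222) + 4*215)/47192 = 10477 + (4 - 444 + 860)*(1/47192) = 10477 + 420*(1/47192) = 10477 + 105/11798 = 123607751/11798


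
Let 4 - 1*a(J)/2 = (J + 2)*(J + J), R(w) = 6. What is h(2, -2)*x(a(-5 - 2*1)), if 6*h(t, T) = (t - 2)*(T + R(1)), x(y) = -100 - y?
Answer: 0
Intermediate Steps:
a(J) = 8 - 4*J*(2 + J) (a(J) = 8 - 2*(J + 2)*(J + J) = 8 - 2*(2 + J)*2*J = 8 - 4*J*(2 + J))
h(t, T) = (-2 + t)*(6 + T)/6 (h(t, T) = ((t - 2)*(T + 6))/6 = ((-2 + t)*(6 + T))/6 = (-2 + t)*(6 + T)/6)
h(2, -2)*x(a(-5 - 2*1)) = (-2 + 2 - ⅓*(-2) + (⅙)*(-2)*2)*(-100 - (8 - 8*(-5 - 2*1) - 4*(-5 - 2*1)²)) = (-2 + 2 + ⅔ - ⅔)*(-100 - (8 - 8*(-5 - 2) - 4*(-5 - 2)²)) = 0*(-100 - (8 - 8*(-7) - 4*(-7)²)) = 0*(-100 - (8 + 56 - 4*49)) = 0*(-100 - (8 + 56 - 196)) = 0*(-100 - 1*(-132)) = 0*(-100 + 132) = 0*32 = 0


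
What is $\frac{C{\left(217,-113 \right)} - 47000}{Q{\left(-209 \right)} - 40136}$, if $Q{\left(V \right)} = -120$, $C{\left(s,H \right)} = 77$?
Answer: $\frac{46923}{40256} \approx 1.1656$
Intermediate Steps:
$\frac{C{\left(217,-113 \right)} - 47000}{Q{\left(-209 \right)} - 40136} = \frac{77 - 47000}{-120 - 40136} = - \frac{46923}{-40256} = \left(-46923\right) \left(- \frac{1}{40256}\right) = \frac{46923}{40256}$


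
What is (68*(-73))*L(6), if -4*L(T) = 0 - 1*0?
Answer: 0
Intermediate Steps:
L(T) = 0 (L(T) = -(0 - 1*0)/4 = -(0 + 0)/4 = -¼*0 = 0)
(68*(-73))*L(6) = (68*(-73))*0 = -4964*0 = 0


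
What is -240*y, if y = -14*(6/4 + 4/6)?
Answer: 7280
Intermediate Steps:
y = -91/3 (y = -14*(6*(1/4) + 4*(1/6)) = -14*(3/2 + 2/3) = -14*13/6 = -91/3 ≈ -30.333)
-240*y = -240*(-91/3) = 7280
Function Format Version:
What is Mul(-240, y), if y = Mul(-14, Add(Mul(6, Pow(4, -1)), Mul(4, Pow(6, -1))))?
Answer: 7280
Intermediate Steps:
y = Rational(-91, 3) (y = Mul(-14, Add(Mul(6, Rational(1, 4)), Mul(4, Rational(1, 6)))) = Mul(-14, Add(Rational(3, 2), Rational(2, 3))) = Mul(-14, Rational(13, 6)) = Rational(-91, 3) ≈ -30.333)
Mul(-240, y) = Mul(-240, Rational(-91, 3)) = 7280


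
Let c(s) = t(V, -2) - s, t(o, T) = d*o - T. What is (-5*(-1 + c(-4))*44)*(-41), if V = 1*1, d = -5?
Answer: 0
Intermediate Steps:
V = 1
t(o, T) = -T - 5*o (t(o, T) = -5*o - T = -T - 5*o)
c(s) = -3 - s (c(s) = (-1*(-2) - 5*1) - s = (2 - 5) - s = -3 - s)
(-5*(-1 + c(-4))*44)*(-41) = (-5*(-1 + (-3 - 1*(-4)))*44)*(-41) = (-5*(-1 + (-3 + 4))*44)*(-41) = (-5*(-1 + 1)*44)*(-41) = (-5*0*44)*(-41) = (0*44)*(-41) = 0*(-41) = 0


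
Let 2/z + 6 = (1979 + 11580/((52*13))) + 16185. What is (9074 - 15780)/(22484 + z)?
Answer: -10299064741/34530893643 ≈ -0.29826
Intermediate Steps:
z = 338/3071597 (z = 2/(-6 + ((1979 + 11580/((52*13))) + 16185)) = 2/(-6 + ((1979 + 11580/676) + 16185)) = 2/(-6 + ((1979 + 11580*(1/676)) + 16185)) = 2/(-6 + ((1979 + 2895/169) + 16185)) = 2/(-6 + (337346/169 + 16185)) = 2/(-6 + 3072611/169) = 2/(3071597/169) = 2*(169/3071597) = 338/3071597 ≈ 0.00011004)
(9074 - 15780)/(22484 + z) = (9074 - 15780)/(22484 + 338/3071597) = -6706/69061787286/3071597 = -6706*3071597/69061787286 = -10299064741/34530893643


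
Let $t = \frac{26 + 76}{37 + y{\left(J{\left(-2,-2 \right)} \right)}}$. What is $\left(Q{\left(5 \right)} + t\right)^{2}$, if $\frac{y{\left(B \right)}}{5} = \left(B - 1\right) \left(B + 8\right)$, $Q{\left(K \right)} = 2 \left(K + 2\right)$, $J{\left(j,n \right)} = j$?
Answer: $\frac{409600}{2809} \approx 145.82$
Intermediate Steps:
$Q{\left(K \right)} = 4 + 2 K$ ($Q{\left(K \right)} = 2 \left(2 + K\right) = 4 + 2 K$)
$y{\left(B \right)} = 5 \left(-1 + B\right) \left(8 + B\right)$ ($y{\left(B \right)} = 5 \left(B - 1\right) \left(B + 8\right) = 5 \left(-1 + B\right) \left(8 + B\right)$)
$t = - \frac{102}{53}$ ($t = \frac{26 + 76}{37 + \left(-40 + 5 \left(-2\right)^{2} + 35 \left(-2\right)\right)} = \frac{102}{37 - 90} = \frac{102}{-53} = 102 \left(- \frac{1}{53}\right) = - \frac{102}{53} \approx -1.9245$)
$\left(Q{\left(5 \right)} + t\right)^{2} = \left(\left(4 + 2 \cdot 5\right) - \frac{102}{53}\right)^{2} = \left(\left(4 + 10\right) - \frac{102}{53}\right)^{2} = \left(14 - \frac{102}{53}\right)^{2} = \left(\frac{640}{53}\right)^{2} = \frac{409600}{2809}$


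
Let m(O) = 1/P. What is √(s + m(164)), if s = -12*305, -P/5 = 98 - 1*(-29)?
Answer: I*√1475804135/635 ≈ 60.498*I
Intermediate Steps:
P = -635 (P = -5*(98 - 1*(-29)) = -5*(98 + 29) = -5*127 = -635)
s = -3660
m(O) = -1/635 (m(O) = 1/(-635) = -1/635)
√(s + m(164)) = √(-3660 - 1/635) = √(-2324101/635) = I*√1475804135/635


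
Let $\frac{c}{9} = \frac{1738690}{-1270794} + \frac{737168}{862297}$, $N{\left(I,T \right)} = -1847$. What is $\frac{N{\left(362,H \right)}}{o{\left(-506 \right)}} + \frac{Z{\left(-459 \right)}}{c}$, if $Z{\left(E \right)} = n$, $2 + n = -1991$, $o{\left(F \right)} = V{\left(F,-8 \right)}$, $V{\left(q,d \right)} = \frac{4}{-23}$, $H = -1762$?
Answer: $\frac{37297929104750183}{3374870997228} \approx 11052.0$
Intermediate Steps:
$V{\left(q,d \right)} = - \frac{4}{23}$ ($V{\left(q,d \right)} = 4 \left(- \frac{1}{23}\right) = - \frac{4}{23}$)
$o{\left(F \right)} = - \frac{4}{23}$
$n = -1993$ ($n = -2 - 1991 = -1993$)
$Z{\left(E \right)} = -1993$
$c = - \frac{843717749307}{182633642303}$ ($c = 9 \left(\frac{1738690}{-1270794} + \frac{737168}{862297}\right) = 9 \left(1738690 \left(- \frac{1}{1270794}\right) + 737168 \cdot \frac{1}{862297}\right) = 9 \left(- \frac{869345}{635397} + \frac{737168}{862297}\right) = 9 \left(- \frac{281239249769}{547900926909}\right) = - \frac{843717749307}{182633642303} \approx -4.6197$)
$\frac{N{\left(362,H \right)}}{o{\left(-506 \right)}} + \frac{Z{\left(-459 \right)}}{c} = - \frac{1847}{- \frac{4}{23}} - \frac{1993}{- \frac{843717749307}{182633642303}} = \left(-1847\right) \left(- \frac{23}{4}\right) - - \frac{363988849109879}{843717749307} = \frac{42481}{4} + \frac{363988849109879}{843717749307} = \frac{37297929104750183}{3374870997228}$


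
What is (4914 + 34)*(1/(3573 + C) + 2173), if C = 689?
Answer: 22912522998/2131 ≈ 1.0752e+7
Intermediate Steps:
(4914 + 34)*(1/(3573 + C) + 2173) = (4914 + 34)*(1/(3573 + 689) + 2173) = 4948*(1/4262 + 2173) = 4948*(9261327/4262) = 22912522998/2131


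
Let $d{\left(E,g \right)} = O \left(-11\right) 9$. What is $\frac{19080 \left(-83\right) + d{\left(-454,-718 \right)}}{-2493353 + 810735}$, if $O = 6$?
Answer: $\frac{792117}{841309} \approx 0.94153$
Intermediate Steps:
$d{\left(E,g \right)} = -594$ ($d{\left(E,g \right)} = 6 \left(-11\right) 9 = \left(-66\right) 9 = -594$)
$\frac{19080 \left(-83\right) + d{\left(-454,-718 \right)}}{-2493353 + 810735} = \frac{19080 \left(-83\right) - 594}{-2493353 + 810735} = \frac{-1583640 - 594}{-1682618} = \left(-1584234\right) \left(- \frac{1}{1682618}\right) = \frac{792117}{841309}$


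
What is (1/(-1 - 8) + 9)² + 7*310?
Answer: 182170/81 ≈ 2249.0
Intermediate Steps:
(1/(-1 - 8) + 9)² + 7*310 = (1/(-9) + 9)² + 2170 = (-⅑ + 9)² + 2170 = (80/9)² + 2170 = 6400/81 + 2170 = 182170/81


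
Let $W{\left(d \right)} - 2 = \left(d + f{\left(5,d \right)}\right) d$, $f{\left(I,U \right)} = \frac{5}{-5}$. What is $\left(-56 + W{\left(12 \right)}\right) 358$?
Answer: $27924$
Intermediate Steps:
$f{\left(I,U \right)} = -1$ ($f{\left(I,U \right)} = 5 \left(- \frac{1}{5}\right) = -1$)
$W{\left(d \right)} = 2 + d \left(-1 + d\right)$ ($W{\left(d \right)} = 2 + \left(d - 1\right) d = 2 + \left(-1 + d\right) d = 2 + d \left(-1 + d\right)$)
$\left(-56 + W{\left(12 \right)}\right) 358 = \left(-56 + \left(2 + 12^{2} - 12\right)\right) 358 = \left(-56 + \left(2 + 144 - 12\right)\right) 358 = \left(-56 + 134\right) 358 = 78 \cdot 358 = 27924$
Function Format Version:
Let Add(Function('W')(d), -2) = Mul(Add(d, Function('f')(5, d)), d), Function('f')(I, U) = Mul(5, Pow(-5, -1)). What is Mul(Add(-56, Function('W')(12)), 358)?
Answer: 27924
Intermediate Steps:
Function('f')(I, U) = -1 (Function('f')(I, U) = Mul(5, Rational(-1, 5)) = -1)
Function('W')(d) = Add(2, Mul(d, Add(-1, d))) (Function('W')(d) = Add(2, Mul(Add(d, -1), d)) = Add(2, Mul(Add(-1, d), d)) = Add(2, Mul(d, Add(-1, d))))
Mul(Add(-56, Function('W')(12)), 358) = Mul(Add(-56, Add(2, Pow(12, 2), Mul(-1, 12))), 358) = Mul(Add(-56, Add(2, 144, -12)), 358) = Mul(Add(-56, 134), 358) = Mul(78, 358) = 27924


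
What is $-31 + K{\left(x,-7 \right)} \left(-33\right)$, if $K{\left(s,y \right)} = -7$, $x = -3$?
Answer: $200$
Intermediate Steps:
$-31 + K{\left(x,-7 \right)} \left(-33\right) = -31 - -231 = -31 + 231 = 200$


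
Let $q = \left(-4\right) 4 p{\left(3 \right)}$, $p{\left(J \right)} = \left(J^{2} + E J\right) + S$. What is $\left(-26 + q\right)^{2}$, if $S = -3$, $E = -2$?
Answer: $676$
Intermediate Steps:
$p{\left(J \right)} = -3 + J^{2} - 2 J$ ($p{\left(J \right)} = \left(J^{2} - 2 J\right) - 3 = -3 + J^{2} - 2 J$)
$q = 0$ ($q = \left(-4\right) 4 \left(-3 + 3^{2} - 6\right) = - 16 \left(-3 + 9 - 6\right) = \left(-16\right) 0 = 0$)
$\left(-26 + q\right)^{2} = \left(-26 + 0\right)^{2} = \left(-26\right)^{2} = 676$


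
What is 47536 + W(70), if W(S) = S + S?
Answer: 47676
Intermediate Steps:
W(S) = 2*S
47536 + W(70) = 47536 + 2*70 = 47536 + 140 = 47676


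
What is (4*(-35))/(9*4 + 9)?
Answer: -28/9 ≈ -3.1111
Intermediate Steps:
(4*(-35))/(9*4 + 9) = -140/(36 + 9) = -140/45 = -140*1/45 = -28/9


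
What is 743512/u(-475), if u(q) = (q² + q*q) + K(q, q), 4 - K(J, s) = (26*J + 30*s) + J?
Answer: 43736/28137 ≈ 1.5544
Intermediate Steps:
K(J, s) = 4 - 30*s - 27*J (K(J, s) = 4 - ((26*J + 30*s) + J) = 4 - (27*J + 30*s) = 4 + (-30*s - 27*J) = 4 - 30*s - 27*J)
u(q) = 4 - 57*q + 2*q² (u(q) = (q² + q*q) + (4 - 30*q - 27*q) = (q² + q²) + (4 - 57*q) = 2*q² + (4 - 57*q) = 4 - 57*q + 2*q²)
743512/u(-475) = 743512/(4 - 57*(-475) + 2*(-475)²) = 743512/(4 + 27075 + 2*225625) = 743512/(4 + 27075 + 451250) = 743512/478329 = 743512*(1/478329) = 43736/28137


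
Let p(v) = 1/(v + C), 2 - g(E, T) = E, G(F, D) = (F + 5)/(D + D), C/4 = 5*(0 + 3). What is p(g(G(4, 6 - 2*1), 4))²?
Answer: 64/237169 ≈ 0.00026985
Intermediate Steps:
C = 60 (C = 4*(5*(0 + 3)) = 4*(5*3) = 4*15 = 60)
G(F, D) = (5 + F)/(2*D) (G(F, D) = (5 + F)/((2*D)) = (5 + F)*(1/(2*D)) = (5 + F)/(2*D))
g(E, T) = 2 - E
p(v) = 1/(60 + v) (p(v) = 1/(v + 60) = 1/(60 + v))
p(g(G(4, 6 - 2*1), 4))² = (1/(60 + (2 - (5 + 4)/(2*(6 - 2*1)))))² = (1/(60 + (2 - 9/(2*(6 - 2)))))² = (1/(60 + (2 - 9/(2*4))))² = (1/(60 + (2 - 1*9/8)))² = (1/(60 + (2 - 9/8)))² = (1/(60 + 7/8))² = (1/(487/8))² = (8/487)² = 64/237169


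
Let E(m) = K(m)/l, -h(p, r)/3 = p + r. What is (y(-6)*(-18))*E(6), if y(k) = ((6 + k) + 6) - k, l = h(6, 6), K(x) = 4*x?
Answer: 144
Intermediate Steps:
h(p, r) = -3*p - 3*r (h(p, r) = -3*(p + r) = -3*p - 3*r)
l = -36 (l = -3*6 - 3*6 = -18 - 18 = -36)
y(k) = 12 (y(k) = (12 + k) - k = 12)
E(m) = -m/9 (E(m) = (4*m)/(-36) = (4*m)*(-1/36) = -m/9)
(y(-6)*(-18))*E(6) = (12*(-18))*(-⅑*6) = -216*(-⅔) = 144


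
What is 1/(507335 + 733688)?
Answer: 1/1241023 ≈ 8.0579e-7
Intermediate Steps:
1/(507335 + 733688) = 1/1241023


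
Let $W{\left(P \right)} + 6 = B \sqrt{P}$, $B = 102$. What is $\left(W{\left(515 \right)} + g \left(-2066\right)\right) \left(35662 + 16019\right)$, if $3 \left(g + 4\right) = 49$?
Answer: $-1317176420 + 5271462 \sqrt{515} \approx -1.1975 \cdot 10^{9}$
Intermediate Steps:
$g = \frac{37}{3}$ ($g = -4 + \frac{1}{3} \cdot 49 = -4 + \frac{49}{3} = \frac{37}{3} \approx 12.333$)
$W{\left(P \right)} = -6 + 102 \sqrt{P}$
$\left(W{\left(515 \right)} + g \left(-2066\right)\right) \left(35662 + 16019\right) = \left(\left(-6 + 102 \sqrt{515}\right) + \frac{37}{3} \left(-2066\right)\right) \left(35662 + 16019\right) = \left(\left(-6 + 102 \sqrt{515}\right) - \frac{76442}{3}\right) 51681 = \left(- \frac{76460}{3} + 102 \sqrt{515}\right) 51681 = -1317176420 + 5271462 \sqrt{515}$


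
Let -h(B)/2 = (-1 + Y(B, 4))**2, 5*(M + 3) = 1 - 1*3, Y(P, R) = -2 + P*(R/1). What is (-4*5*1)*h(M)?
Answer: 55112/5 ≈ 11022.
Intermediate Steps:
Y(P, R) = -2 + P*R (Y(P, R) = -2 + P*(R*1) = -2 + P*R)
M = -17/5 (M = -3 + (1 - 1*3)/5 = -3 + (1 - 3)/5 = -3 + (1/5)*(-2) = -3 - 2/5 = -17/5 ≈ -3.4000)
h(B) = -2*(-3 + 4*B)**2 (h(B) = -2*(-1 + (-2 + B*4))**2 = -2*(-1 + (-2 + 4*B))**2 = -2*(-3 + 4*B)**2)
(-4*5*1)*h(M) = (-4*5*1)*(-2*(-3 + 4*(-17/5))**2) = (-20*1)*(-2*(-3 - 68/5)**2) = -(-40)*(-83/5)**2 = -(-40)*6889/25 = -20*(-13778/25) = 55112/5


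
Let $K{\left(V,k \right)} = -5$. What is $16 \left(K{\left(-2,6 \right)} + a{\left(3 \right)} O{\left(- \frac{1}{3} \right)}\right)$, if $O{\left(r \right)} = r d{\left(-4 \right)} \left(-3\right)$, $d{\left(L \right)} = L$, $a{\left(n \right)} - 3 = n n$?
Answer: $-848$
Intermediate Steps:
$a{\left(n \right)} = 3 + n^{2}$ ($a{\left(n \right)} = 3 + n n = 3 + n^{2}$)
$O{\left(r \right)} = 12 r$ ($O{\left(r \right)} = r \left(-4\right) \left(-3\right) = - 4 r \left(-3\right) = 12 r$)
$16 \left(K{\left(-2,6 \right)} + a{\left(3 \right)} O{\left(- \frac{1}{3} \right)}\right) = 16 \left(-5 + \left(3 + 3^{2}\right) 12 \left(- \frac{1}{3}\right)\right) = 16 \left(-5 + \left(3 + 9\right) 12 \left(\left(-1\right) \frac{1}{3}\right)\right) = 16 \left(-5 + 12 \cdot 12 \left(- \frac{1}{3}\right)\right) = 16 \left(-5 + 12 \left(-4\right)\right) = 16 \left(-5 - 48\right) = 16 \left(-53\right) = -848$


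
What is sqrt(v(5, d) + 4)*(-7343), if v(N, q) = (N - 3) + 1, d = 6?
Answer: -7343*sqrt(7) ≈ -19428.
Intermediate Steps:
v(N, q) = -2 + N (v(N, q) = (-3 + N) + 1 = -2 + N)
sqrt(v(5, d) + 4)*(-7343) = sqrt((-2 + 5) + 4)*(-7343) = sqrt(3 + 4)*(-7343) = sqrt(7)*(-7343) = -7343*sqrt(7)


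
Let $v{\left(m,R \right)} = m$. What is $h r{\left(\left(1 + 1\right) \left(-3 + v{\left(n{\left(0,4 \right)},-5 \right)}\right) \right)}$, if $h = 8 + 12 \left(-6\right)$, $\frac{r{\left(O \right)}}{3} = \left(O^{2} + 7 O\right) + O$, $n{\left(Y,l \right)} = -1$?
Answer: $0$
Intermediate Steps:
$r{\left(O \right)} = 3 O^{2} + 24 O$ ($r{\left(O \right)} = 3 \left(\left(O^{2} + 7 O\right) + O\right) = 3 \left(O^{2} + 8 O\right) = 3 O^{2} + 24 O$)
$h = -64$ ($h = 8 - 72 = -64$)
$h r{\left(\left(1 + 1\right) \left(-3 + v{\left(n{\left(0,4 \right)},-5 \right)}\right) \right)} = - 64 \cdot 3 \left(1 + 1\right) \left(-3 - 1\right) \left(8 + \left(1 + 1\right) \left(-3 - 1\right)\right) = - 64 \cdot 3 \cdot 2 \left(-4\right) \left(8 + 2 \left(-4\right)\right) = - 64 \cdot 3 \left(-8\right) \left(8 - 8\right) = - 64 \cdot 3 \left(-8\right) 0 = \left(-64\right) 0 = 0$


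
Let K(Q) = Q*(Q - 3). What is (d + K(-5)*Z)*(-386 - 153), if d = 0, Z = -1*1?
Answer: 21560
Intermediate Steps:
K(Q) = Q*(-3 + Q)
Z = -1
(d + K(-5)*Z)*(-386 - 153) = (0 - 5*(-3 - 5)*(-1))*(-386 - 153) = (0 - 5*(-8)*(-1))*(-539) = (0 + 40*(-1))*(-539) = (0 - 40)*(-539) = -40*(-539) = 21560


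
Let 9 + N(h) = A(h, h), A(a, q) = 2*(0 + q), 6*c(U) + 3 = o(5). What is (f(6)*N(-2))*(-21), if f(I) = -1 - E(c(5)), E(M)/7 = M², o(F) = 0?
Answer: -3003/4 ≈ -750.75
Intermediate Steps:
c(U) = -½ (c(U) = -½ + (⅙)*0 = -½ + 0 = -½)
A(a, q) = 2*q
E(M) = 7*M²
f(I) = -11/4 (f(I) = -1 - 7*(-½)² = -1 - 7/4 = -11/4)
N(h) = -9 + 2*h
(f(6)*N(-2))*(-21) = -11*(-9 + 2*(-2))/4*(-21) = -11*(-9 - 4)/4*(-21) = -11/4*(-13)*(-21) = (143/4)*(-21) = -3003/4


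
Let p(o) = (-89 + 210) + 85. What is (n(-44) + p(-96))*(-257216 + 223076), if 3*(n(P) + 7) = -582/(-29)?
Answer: -203645100/29 ≈ -7.0222e+6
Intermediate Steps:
p(o) = 206 (p(o) = 121 + 85 = 206)
n(P) = -9/29 (n(P) = -7 + (-582/(-29))/3 = -7 + (-582*(-1/29))/3 = -7 + (⅓)*(582/29) = -7 + 194/29 = -9/29)
(n(-44) + p(-96))*(-257216 + 223076) = (-9/29 + 206)*(-257216 + 223076) = (5965/29)*(-34140) = -203645100/29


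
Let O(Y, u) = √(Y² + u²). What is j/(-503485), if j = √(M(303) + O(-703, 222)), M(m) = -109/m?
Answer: -√(-33027 + 3396933*√397)/152555955 ≈ -5.3915e-5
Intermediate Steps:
j = √(-109/303 + 37*√397) (j = √(-109/303 + √((-703)² + 222²)) = √(-109*1/303 + √(494209 + 49284)) = √(-109/303 + √543493) = √(-109/303 + 37*√397) ≈ 27.145)
j/(-503485) = (√(-33027 + 3396933*√397)/303)/(-503485) = (√(-33027 + 3396933*√397)/303)*(-1/503485) = -√(-33027 + 3396933*√397)/152555955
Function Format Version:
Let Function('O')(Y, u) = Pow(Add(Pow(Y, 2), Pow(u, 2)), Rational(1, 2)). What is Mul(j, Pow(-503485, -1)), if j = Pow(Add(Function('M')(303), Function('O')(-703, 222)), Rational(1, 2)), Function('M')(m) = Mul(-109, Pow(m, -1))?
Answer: Mul(Rational(-1, 152555955), Pow(Add(-33027, Mul(3396933, Pow(397, Rational(1, 2)))), Rational(1, 2))) ≈ -5.3915e-5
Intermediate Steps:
j = Pow(Add(Rational(-109, 303), Mul(37, Pow(397, Rational(1, 2)))), Rational(1, 2)) (j = Pow(Add(Mul(-109, Pow(303, -1)), Pow(Add(Pow(-703, 2), Pow(222, 2)), Rational(1, 2))), Rational(1, 2)) = Pow(Add(Mul(-109, Rational(1, 303)), Pow(Add(494209, 49284), Rational(1, 2))), Rational(1, 2)) = Pow(Add(Rational(-109, 303), Pow(543493, Rational(1, 2))), Rational(1, 2)) = Pow(Add(Rational(-109, 303), Mul(37, Pow(397, Rational(1, 2)))), Rational(1, 2)) ≈ 27.145)
Mul(j, Pow(-503485, -1)) = Mul(Mul(Rational(1, 303), Pow(Add(-33027, Mul(3396933, Pow(397, Rational(1, 2)))), Rational(1, 2))), Pow(-503485, -1)) = Mul(Mul(Rational(1, 303), Pow(Add(-33027, Mul(3396933, Pow(397, Rational(1, 2)))), Rational(1, 2))), Rational(-1, 503485)) = Mul(Rational(-1, 152555955), Pow(Add(-33027, Mul(3396933, Pow(397, Rational(1, 2)))), Rational(1, 2)))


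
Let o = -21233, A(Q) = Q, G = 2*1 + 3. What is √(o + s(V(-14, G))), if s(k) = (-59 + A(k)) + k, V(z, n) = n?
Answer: I*√21282 ≈ 145.88*I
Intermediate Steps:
G = 5 (G = 2 + 3 = 5)
s(k) = -59 + 2*k (s(k) = (-59 + k) + k = -59 + 2*k)
√(o + s(V(-14, G))) = √(-21233 + (-59 + 2*5)) = √(-21233 + (-59 + 10)) = √(-21233 - 49) = √(-21282) = I*√21282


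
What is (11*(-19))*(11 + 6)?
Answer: -3553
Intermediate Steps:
(11*(-19))*(11 + 6) = -209*17 = -3553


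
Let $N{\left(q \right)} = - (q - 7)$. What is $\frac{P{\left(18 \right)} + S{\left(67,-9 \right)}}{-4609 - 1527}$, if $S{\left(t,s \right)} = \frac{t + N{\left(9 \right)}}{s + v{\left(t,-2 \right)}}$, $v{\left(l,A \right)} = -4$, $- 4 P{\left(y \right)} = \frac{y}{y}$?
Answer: $\frac{21}{24544} \approx 0.00085561$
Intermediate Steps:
$P{\left(y \right)} = - \frac{1}{4}$ ($P{\left(y \right)} = - \frac{y \frac{1}{y}}{4} = \left(- \frac{1}{4}\right) 1 = - \frac{1}{4}$)
$N{\left(q \right)} = 7 - q$ ($N{\left(q \right)} = - (-7 + q) = 7 - q$)
$S{\left(t,s \right)} = \frac{-2 + t}{-4 + s}$ ($S{\left(t,s \right)} = \frac{t + \left(7 - 9\right)}{s - 4} = \frac{t + \left(7 - 9\right)}{-4 + s} = \frac{t - 2}{-4 + s} = \frac{-2 + t}{-4 + s}$)
$\frac{P{\left(18 \right)} + S{\left(67,-9 \right)}}{-4609 - 1527} = \frac{- \frac{1}{4} + \frac{-2 + 67}{-4 - 9}}{-4609 - 1527} = \frac{- \frac{1}{4} + \frac{1}{-13} \cdot 65}{-6136} = \left(- \frac{1}{4} - 5\right) \left(- \frac{1}{6136}\right) = \left(- \frac{21}{4}\right) \left(- \frac{1}{6136}\right) = \frac{21}{24544}$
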